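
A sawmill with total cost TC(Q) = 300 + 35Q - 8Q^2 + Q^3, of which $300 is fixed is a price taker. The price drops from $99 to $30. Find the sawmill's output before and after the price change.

MC = 35 - 16Q + 3Q^2; the shutdown threshold is min AVC = $19 (at Q = 4).
At P = $99 ≥ min AVC, set P = MC on the rising branch: Q = 8.
At P = $30 ≥ min AVC, set P = MC: Q = 5. The firm stays open but cuts output.

Output falls from 8 to 5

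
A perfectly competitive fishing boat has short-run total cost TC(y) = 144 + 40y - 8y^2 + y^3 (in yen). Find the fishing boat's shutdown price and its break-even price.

Shutdown price = ¥24; break-even price = ¥52

AVC = 40 - 8y + y^2; minimized at y = 4, giving min AVC = ¥24. That is the shutdown price.
ATC = 144/y + 40 - 8y + y^2. Setting dATC/dy = −144/y^2 − 8 + 2y = 0 gives y = 6 (since 2·6^3 − 8·6^2 = 144).
min ATC = 144/6 + 40 − 8·6 + 6^2 = ¥52. That is the break-even price.
For ¥24 ≤ P < ¥52 the firm produces at a loss; below ¥24 it shuts down.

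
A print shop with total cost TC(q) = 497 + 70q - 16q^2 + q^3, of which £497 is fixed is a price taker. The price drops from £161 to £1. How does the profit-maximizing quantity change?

AVC = 70 - 16q + q^2, minimized at q = 8 where min AVC = £6. MC = 70 - 32q + 3q^2.
At P = £161 ≥ min AVC, set P = MC on the rising branch: q = 13.
At P = £1 < min AVC = £6, price no longer covers variable cost at any output, so the firm shuts down: q = 0.

Output falls from 13 to 0 (the firm shuts down)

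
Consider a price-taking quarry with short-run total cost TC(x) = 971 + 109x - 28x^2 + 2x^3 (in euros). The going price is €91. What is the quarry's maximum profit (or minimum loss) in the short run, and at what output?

AVC = 109 - 28x + 2x^2 has its minimum €11 at x = 7; price €91 clears that bar, so the firm operates.
With MC = 109 - 56x + 6x^2, P = MC on the upward-sloping part at x* = 9.
TR = 91·9 = 819. TC = 971 + 171 = 1142. Profit = 819 − 1142 = -€323.
Shutting down would mean losing the fixed cost of €971, so operating at a loss of €323 is better by €648.

Profit = -€323 at x = 9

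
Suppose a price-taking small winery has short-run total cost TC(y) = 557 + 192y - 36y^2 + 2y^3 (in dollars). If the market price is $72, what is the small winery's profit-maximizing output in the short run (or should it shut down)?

Produce at y = 10

From TC, MC = TC'(y) = 192 - 72y + 6y^2 and AVC = VC/y = 192 - 36y + 2y^2.
AVC hits its minimum where MC = AVC, at y = 9, giving min AVC = 192 - 36·9 + 2·9^2 = $30.
P = $72 exceeds min AVC = $30, so the firm stays open.
Solving P = MC: 120 - 72y + 6y^2 = 0 ⇒ y = 2 or 10. On the upward-sloping branch, y* = 10.
Check: AVC at y = 10 is $32 ≤ P, so revenue covers variable cost.
Profit = P·y − TC = 72·10 − 877 = -$157, a loss, but smaller than the $557 fixed cost the firm would lose by shutting down.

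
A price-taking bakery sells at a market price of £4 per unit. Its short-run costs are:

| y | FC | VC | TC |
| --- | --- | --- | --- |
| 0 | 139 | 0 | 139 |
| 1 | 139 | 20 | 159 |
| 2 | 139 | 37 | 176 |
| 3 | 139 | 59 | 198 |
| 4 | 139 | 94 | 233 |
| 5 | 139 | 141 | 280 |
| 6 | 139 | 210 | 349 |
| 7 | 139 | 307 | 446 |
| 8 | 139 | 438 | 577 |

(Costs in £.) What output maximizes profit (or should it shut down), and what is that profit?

Profit at each row (π = 4y − TC): y=0: -139; y=1: -155; y=2: -168; y=3: -186; y=4: -217; y=5: -260; y=6: -325; y=7: -418; y=8: -545.
Profit is highest at y = 0. Equivalently, the lowest AVC in the table is 37/2 ≈ £18.50 at y = 2, and P = £4 falls below it — price never covers variable cost, so the firm shuts down and loses only its fixed cost.

y = 0 (shut down); profit = -£139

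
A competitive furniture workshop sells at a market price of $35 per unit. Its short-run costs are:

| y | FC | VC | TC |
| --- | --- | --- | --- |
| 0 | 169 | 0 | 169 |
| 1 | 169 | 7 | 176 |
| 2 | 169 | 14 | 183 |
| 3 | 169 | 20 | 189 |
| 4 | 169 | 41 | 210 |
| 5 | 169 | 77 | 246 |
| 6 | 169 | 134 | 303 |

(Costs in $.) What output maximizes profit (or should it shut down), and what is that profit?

Profit at each row (π = 35y − TC): y=0: -169; y=1: -141; y=2: -113; y=3: -84; y=4: -70; y=5: -71; y=6: -93.
Profit is maximized at y = 4. AVC there is 41/4 = $10.25 ≤ P, so producing beats shutting down (which would give -$169).

y = 4; profit = -$70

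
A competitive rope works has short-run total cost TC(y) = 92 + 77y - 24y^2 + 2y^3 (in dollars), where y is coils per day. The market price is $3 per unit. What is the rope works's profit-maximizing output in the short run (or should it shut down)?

Shut down

Variable cost is VC = 77y - 24y^2 + 2y^3, so AVC = VC/y = 77 - 24y + 2y^2 and MC = dTC/dy = 77 - 48y + 6y^2.
AVC is minimized where dAVC/dy = -24 + 4y = 0, at y = 6; min AVC = 77 - 24·6 + 2·6^2 = $5.
With P < min AVC ($3 < $5), every unit sold adds to the loss.
Shutting down limits the loss to fixed cost, $92.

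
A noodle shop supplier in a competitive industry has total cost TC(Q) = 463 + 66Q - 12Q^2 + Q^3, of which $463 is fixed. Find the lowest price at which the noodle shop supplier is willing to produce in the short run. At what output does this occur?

Short-run supply begins at min AVC. From VC = 66Q - 12Q^2 + Q^3, AVC = 66 - 12Q + Q^2.
At the minimum of AVC, MC = AVC. MC = 66 - 24Q + 3Q^2; setting MC = AVC gives 2Q^2 - 12Q = 0, so Q = 6. min AVC = 30.
So the shutdown price is $30.

$30 per unit, at Q = 6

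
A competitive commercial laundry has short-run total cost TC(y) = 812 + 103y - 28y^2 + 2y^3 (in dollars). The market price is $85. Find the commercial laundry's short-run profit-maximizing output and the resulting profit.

AVC = 103 - 28y + 2y^2; min AVC = $5 at y = 7. Since P = $85 ≥ min AVC, the firm produces.
MC = 103 - 56y + 6y^2. Setting P = MC and taking the root on the rising branch gives y* = 9.
TR = 85·9 = 765. TC = 812 + 117 = 929. Profit = 765 − 929 = -$164.
That loss of $164 beats the $812 the firm would lose by shutting down; producing recovers $648 of fixed cost.

Profit = -$164 at y = 9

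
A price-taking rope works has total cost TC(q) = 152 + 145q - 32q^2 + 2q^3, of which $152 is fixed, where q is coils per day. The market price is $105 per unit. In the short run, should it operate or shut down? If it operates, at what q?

Produce at q = 10

Strip out fixed cost: VC = 145q - 32q^2 + 2q^3. Then AVC = 145 - 32q + 2q^2 and MC = 145 - 64q + 6q^2.
AVC hits its minimum where MC = AVC, at q = 8, giving min AVC = 145 - 32·8 + 2·8^2 = $17.
Because $105 ≥ $17, revenue can cover variable cost; the firm operates.
Solving P = MC: 40 - 64q + 6q^2 = 0 ⇒ q = 2/3 or 10. On the upward-sloping branch, q* = 10.
Check: AVC at q = 10 is $25 ≤ P, so revenue covers variable cost.
Profit = P·q − TC = 105·10 − 402 = $648.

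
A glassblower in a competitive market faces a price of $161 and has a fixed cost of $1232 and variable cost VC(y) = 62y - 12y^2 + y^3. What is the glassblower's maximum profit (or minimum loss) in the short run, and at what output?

AVC = 62 - 12y + y^2; min AVC = $26 at y = 6. Since P = $161 ≥ min AVC, the firm produces.
With MC = 62 - 24y + 3y^2, P = MC on the upward-sloping part at y* = 11.
TR = 161·11 = 1771. TC = 1232 + 561 = 1793. Profit = 1771 − 1793 = -$22.
That loss of $22 beats the $1232 the firm would lose by shutting down; producing recovers $1210 of fixed cost.

Profit = -$22 at y = 11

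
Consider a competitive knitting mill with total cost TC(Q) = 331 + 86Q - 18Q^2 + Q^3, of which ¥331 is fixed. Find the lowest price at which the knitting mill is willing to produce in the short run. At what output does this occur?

Short-run supply begins at min AVC. From VC = 86Q - 18Q^2 + Q^3, AVC = 86 - 18Q + Q^2.
dAVC/dQ = -18 + 2Q = 0 gives Q = 9. min AVC = 86 - 18·9 + 9^2 = 5.
For P < ¥5 the firm produces nothing.

¥5 per unit, at Q = 9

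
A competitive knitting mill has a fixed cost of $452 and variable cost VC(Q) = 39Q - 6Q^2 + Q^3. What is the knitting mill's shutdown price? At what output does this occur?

Short-run supply begins at min AVC. From VC = 39Q - 6Q^2 + Q^3, AVC = 39 - 6Q + Q^2.
dAVC/dQ = -6 + 2Q = 0 gives Q = 3. min AVC = 39 - 6·3 + 3^2 = 30.
The firm shuts down for any P below $30.

$30 per unit, at Q = 3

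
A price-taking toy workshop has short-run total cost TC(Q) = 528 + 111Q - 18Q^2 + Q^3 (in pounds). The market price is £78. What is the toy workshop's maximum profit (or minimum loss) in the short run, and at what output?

AVC = 111 - 18Q + Q^2; min AVC = £30 at Q = 9. Since P = £78 ≥ min AVC, the firm produces.
With MC = 111 - 36Q + 3Q^2, P = MC on the upward-sloping part at Q* = 11.
TR = 78·11 = 858. TC = 528 + 374 = 902. Profit = 858 − 902 = -£44.
By producing, the firm covers all variable cost plus £484 of fixed cost; shutting down would lose the full £528.

Profit = -£44 at Q = 11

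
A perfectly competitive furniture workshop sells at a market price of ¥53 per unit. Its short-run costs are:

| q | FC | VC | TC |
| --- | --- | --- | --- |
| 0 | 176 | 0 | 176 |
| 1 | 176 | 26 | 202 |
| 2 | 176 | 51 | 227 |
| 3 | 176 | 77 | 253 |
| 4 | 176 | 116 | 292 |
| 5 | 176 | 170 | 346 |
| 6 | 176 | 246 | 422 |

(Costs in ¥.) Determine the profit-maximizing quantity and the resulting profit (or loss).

q = 4; profit = -¥80

Tabulate TR − TC: q=0: -176; q=1: -149; q=2: -121; q=3: -94; q=4: -80; q=5: -81; q=6: -104.
Profit is maximized at q = 4. AVC there is 116/4 = ¥29 ≤ P, so producing beats shutting down (which would give -¥176).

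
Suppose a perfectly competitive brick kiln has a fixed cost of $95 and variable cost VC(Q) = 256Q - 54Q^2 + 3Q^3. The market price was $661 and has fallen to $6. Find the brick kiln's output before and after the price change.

Output falls from 15 to 0 (the firm shuts down)

AVC = 256 - 54Q + 3Q^2, minimized at Q = 9 where min AVC = $13. MC = 256 - 108Q + 9Q^2.
With P = $661 above the shutdown price, P = MC gives Q = 15.
At P = $6 < min AVC = $13, price no longer covers variable cost at any output, so the firm shuts down: Q = 0.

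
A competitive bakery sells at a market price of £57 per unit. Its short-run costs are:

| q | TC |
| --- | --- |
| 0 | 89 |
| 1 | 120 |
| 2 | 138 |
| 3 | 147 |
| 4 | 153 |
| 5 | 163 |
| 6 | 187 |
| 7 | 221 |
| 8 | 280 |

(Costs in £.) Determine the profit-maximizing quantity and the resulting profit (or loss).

q = 7; profit = £178

Profit at each row (π = 57q − TC): q=0: -89; q=1: -63; q=2: -24; q=3: 24; q=4: 75; q=5: 122; q=6: 155; q=7: 178; q=8: 176.
Profit is maximized at q = 7. AVC there is 132/7 = £18.86 ≤ P, so producing beats shutting down (which would give -£89).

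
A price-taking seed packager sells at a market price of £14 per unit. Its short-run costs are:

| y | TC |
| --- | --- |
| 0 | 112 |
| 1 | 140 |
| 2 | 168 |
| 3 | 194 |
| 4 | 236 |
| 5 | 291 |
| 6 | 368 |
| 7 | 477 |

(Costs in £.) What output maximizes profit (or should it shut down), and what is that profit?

y = 0 (shut down); profit = -£112

Tabulate TR − TC: y=0: -112; y=1: -126; y=2: -140; y=3: -152; y=4: -180; y=5: -221; y=6: -284; y=7: -379.
Profit is highest at y = 0. Equivalently, the lowest AVC in the table is 82/3 ≈ £27.33 at y = 3, and P = £14 falls below it — price never covers variable cost, so the firm shuts down and loses only its fixed cost.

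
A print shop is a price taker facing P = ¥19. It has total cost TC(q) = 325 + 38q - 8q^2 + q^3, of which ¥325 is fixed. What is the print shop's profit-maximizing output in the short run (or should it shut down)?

Shut down

From TC, MC = TC'(q) = 38 - 16q + 3q^2 and AVC = VC/q = 38 - 8q + q^2.
The AVC parabola has its vertex at q = 8/2 = 4, where AVC = 38 - 8·4 + 4^2 = ¥22.
Since P = ¥19 < min AVC = ¥22, price fails to cover variable cost at any output.
Best response: produce nothing and absorb the ¥325 fixed cost.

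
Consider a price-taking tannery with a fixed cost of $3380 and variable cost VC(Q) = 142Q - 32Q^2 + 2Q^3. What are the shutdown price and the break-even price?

AVC = 142 - 32Q + 2Q^2; minimized at Q = 8, giving min AVC = $14. That is the shutdown price.
ATC = 3380/Q + 142 - 32Q + 2Q^2. Setting dATC/dQ = −3380/Q^2 − 32 + 4Q = 0 gives Q = 13 (since 4·13^3 − 32·13^2 = 3380).
min ATC = 3380/13 + 142 − 32·13 + 2·13^2 = $324. That is the break-even price.
Between these two prices the firm operates at a loss; above $324 it earns a profit.

Shutdown price = $14; break-even price = $324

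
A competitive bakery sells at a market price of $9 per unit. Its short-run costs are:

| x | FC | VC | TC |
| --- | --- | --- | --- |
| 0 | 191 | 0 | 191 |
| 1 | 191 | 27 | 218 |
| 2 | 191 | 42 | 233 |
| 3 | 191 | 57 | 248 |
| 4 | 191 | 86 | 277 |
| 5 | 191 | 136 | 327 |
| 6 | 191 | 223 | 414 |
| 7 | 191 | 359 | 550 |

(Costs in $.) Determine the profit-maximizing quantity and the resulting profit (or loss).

Profit at each row (π = 9x − TC): x=0: -191; x=1: -209; x=2: -215; x=3: -221; x=4: -241; x=5: -282; x=6: -360; x=7: -487.
Profit is highest at x = 0. Equivalently, the lowest AVC in the table is 57/3 ≈ $19 at x = 3, and P = $9 falls below it — price never covers variable cost, so the firm shuts down and loses only its fixed cost.

x = 0 (shut down); profit = -$191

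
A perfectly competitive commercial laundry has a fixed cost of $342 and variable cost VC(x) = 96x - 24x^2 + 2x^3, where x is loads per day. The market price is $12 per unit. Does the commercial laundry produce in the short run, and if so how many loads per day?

From TC, MC = TC'(x) = 96 - 48x + 6x^2 and AVC = VC/x = 96 - 24x + 2x^2.
The AVC parabola has its vertex at x = 24/4 = 6, where AVC = 96 - 24·6 + 2·6^2 = $24.
Since P = $12 < min AVC = $24, price fails to cover variable cost at any output.
Best response: produce nothing and absorb the $342 fixed cost.

Shut down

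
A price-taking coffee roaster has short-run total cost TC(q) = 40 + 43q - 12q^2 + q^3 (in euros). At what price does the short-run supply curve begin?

Short-run supply begins at min AVC. From VC = 43q - 12q^2 + q^3, AVC = 43 - 12q + q^2.
At the minimum of AVC, MC = AVC. MC = 43 - 24q + 3q^2; setting MC = AVC gives 2q^2 - 12q = 0, so q = 6. min AVC = 7.
The firm shuts down for any P below €7.

€7 per unit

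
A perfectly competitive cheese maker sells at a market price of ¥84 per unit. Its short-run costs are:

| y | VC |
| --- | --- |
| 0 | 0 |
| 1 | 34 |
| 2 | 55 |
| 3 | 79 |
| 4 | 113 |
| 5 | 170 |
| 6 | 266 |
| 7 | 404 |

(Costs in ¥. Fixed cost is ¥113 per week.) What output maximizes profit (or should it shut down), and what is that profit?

Profit at each row (π = 84y − TC): y=0: -113; y=1: -63; y=2: 0; y=3: 60; y=4: 110; y=5: 137; y=6: 125; y=7: 71.
Profit is maximized at y = 5. AVC there is 170/5 = ¥34 ≤ P, so producing beats shutting down (which would give -¥113).

y = 5; profit = ¥137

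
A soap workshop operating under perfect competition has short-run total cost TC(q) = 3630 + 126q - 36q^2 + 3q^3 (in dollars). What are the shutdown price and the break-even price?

Shutdown price = $18; break-even price = $423

AVC = 126 - 36q + 3q^2; minimized at q = 6, giving min AVC = $18. That is the shutdown price.
ATC = 3630/q + 126 - 36q + 3q^2. Setting dATC/dq = −3630/q^2 − 36 + 6q = 0 gives q = 11 (since 6·11^3 − 36·11^2 = 3630).
min ATC = 3630/11 + 126 − 36·11 + 3·11^2 = $423. That is the break-even price.
Between these two prices the firm operates at a loss; above $423 it earns a profit.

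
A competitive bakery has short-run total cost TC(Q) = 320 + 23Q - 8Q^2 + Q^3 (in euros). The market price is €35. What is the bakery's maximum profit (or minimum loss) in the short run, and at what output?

Profit = -€176 at Q = 6

AVC = 23 - 8Q + Q^2 has its minimum €7 at Q = 4; price €35 clears that bar, so the firm operates.
MC = 23 - 16Q + 3Q^2. Setting P = MC and taking the root on the rising branch gives Q* = 6.
TR = 35·6 = 210. TC = 320 + 66 = 386. Profit = 210 − 386 = -€176.
Shutting down would mean losing the fixed cost of €320, so operating at a loss of €176 is better by €144.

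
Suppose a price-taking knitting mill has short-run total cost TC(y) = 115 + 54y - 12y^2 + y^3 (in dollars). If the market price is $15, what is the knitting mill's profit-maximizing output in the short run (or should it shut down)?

Shut down

From TC, MC = TC'(y) = 54 - 24y + 3y^2 and AVC = VC/y = 54 - 12y + y^2.
AVC hits its minimum where MC = AVC, at y = 6, giving min AVC = 54 - 12·6 + 6^2 = $18.
With P < min AVC ($15 < $18), every unit sold adds to the loss.
Best response: produce nothing and absorb the $115 fixed cost.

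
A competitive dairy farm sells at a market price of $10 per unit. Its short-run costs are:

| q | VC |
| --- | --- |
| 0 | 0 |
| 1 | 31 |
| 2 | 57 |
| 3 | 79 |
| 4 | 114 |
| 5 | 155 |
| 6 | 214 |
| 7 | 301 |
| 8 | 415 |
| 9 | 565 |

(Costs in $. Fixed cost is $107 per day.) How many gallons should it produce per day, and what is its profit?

Profit at each row (π = 10q − TC): q=0: -107; q=1: -128; q=2: -144; q=3: -156; q=4: -181; q=5: -212; q=6: -261; q=7: -338; q=8: -442; q=9: -582.
Profit is highest at q = 0. Equivalently, the lowest AVC in the table is 79/3 ≈ $26.33 at q = 3, and P = $10 falls below it — price never covers variable cost, so the firm shuts down and loses only its fixed cost.

q = 0 (shut down); profit = -$107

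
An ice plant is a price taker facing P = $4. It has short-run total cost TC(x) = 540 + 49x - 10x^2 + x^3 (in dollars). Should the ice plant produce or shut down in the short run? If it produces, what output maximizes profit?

From TC, MC = TC'(x) = 49 - 20x + 3x^2 and AVC = VC/x = 49 - 10x + x^2.
AVC is minimized where dAVC/dx = -10 + 2x = 0, at x = 5; min AVC = 49 - 10·5 + 5^2 = $24.
Since P = $4 < min AVC = $24, price fails to cover variable cost at any output.
The firm minimizes its loss by shutting down and losing only its fixed cost of $540.

Shut down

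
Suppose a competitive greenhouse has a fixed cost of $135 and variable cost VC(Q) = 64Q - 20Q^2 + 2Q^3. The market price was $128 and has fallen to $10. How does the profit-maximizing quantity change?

Output falls from 8 to 0 (the firm shuts down)

AVC = 64 - 20Q + 2Q^2, minimized at Q = 5 where min AVC = $14. MC = 64 - 40Q + 6Q^2.
At P = $128 ≥ min AVC, set P = MC on the rising branch: Q = 8.
At P = $10 < min AVC = $14, price no longer covers variable cost at any output, so the firm shuts down: Q = 0.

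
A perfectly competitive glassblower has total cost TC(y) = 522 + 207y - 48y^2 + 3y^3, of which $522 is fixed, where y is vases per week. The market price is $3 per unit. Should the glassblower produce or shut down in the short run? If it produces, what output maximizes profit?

From TC, MC = TC'(y) = 207 - 96y + 9y^2 and AVC = VC/y = 207 - 48y + 3y^2.
AVC hits its minimum where MC = AVC, at y = 8, giving min AVC = 207 - 48·8 + 3·8^2 = $15.
With P < min AVC ($3 < $15), every unit sold adds to the loss.
Best response: produce nothing and absorb the $522 fixed cost.

Shut down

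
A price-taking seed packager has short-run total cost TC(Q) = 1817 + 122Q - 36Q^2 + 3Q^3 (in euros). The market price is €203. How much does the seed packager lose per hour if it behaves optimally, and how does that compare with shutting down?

Profit = -€359 at Q = 9

AVC = 122 - 36Q + 3Q^2; min AVC = €14 at Q = 6. Since P = €203 ≥ min AVC, the firm produces.
With MC = 122 - 72Q + 9Q^2, P = MC on the upward-sloping part at Q* = 9.
TR = 203·9 = 1827. TC = 1817 + 369 = 2186. Profit = 1827 − 2186 = -€359.
By producing, the firm covers all variable cost plus €1458 of fixed cost; shutting down would lose the full €1817.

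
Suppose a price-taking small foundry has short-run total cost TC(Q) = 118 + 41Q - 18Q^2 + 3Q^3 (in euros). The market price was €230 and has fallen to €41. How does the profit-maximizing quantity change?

Output falls from 7 to 4

MC = 41 - 36Q + 9Q^2; the shutdown threshold is min AVC = €14 (at Q = 3).
With P = €230 above the shutdown price, P = MC gives Q = 7.
At P = €41 ≥ min AVC, set P = MC: Q = 4. The firm stays open but cuts output.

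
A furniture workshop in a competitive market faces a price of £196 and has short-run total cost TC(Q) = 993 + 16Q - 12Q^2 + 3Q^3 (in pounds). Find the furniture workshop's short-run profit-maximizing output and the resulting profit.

AVC = 16 - 12Q + 3Q^2; min AVC = £4 at Q = 2. Since P = £196 ≥ min AVC, the firm produces.
MC = 16 - 24Q + 9Q^2. Setting P = MC and taking the root on the rising branch gives Q* = 6.
TR = 196·6 = 1176. TC = 993 + 312 = 1305. Profit = 1176 − 1305 = -£129.
By producing, the firm covers all variable cost plus £864 of fixed cost; shutting down would lose the full £993.

Profit = -£129 at Q = 6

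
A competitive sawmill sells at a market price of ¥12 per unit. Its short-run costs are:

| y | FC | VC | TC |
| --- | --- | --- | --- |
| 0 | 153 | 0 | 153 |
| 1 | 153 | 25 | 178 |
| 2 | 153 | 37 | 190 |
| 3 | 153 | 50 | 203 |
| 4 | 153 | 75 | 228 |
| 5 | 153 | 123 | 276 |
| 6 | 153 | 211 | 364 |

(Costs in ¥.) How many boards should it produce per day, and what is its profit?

Tabulate TR − TC: y=0: -153; y=1: -166; y=2: -166; y=3: -167; y=4: -180; y=5: -216; y=6: -292.
Profit is highest at y = 0. Equivalently, the lowest AVC in the table is 50/3 ≈ ¥16.67 at y = 3, and P = ¥12 falls below it — price never covers variable cost, so the firm shuts down and loses only its fixed cost.

y = 0 (shut down); profit = -¥153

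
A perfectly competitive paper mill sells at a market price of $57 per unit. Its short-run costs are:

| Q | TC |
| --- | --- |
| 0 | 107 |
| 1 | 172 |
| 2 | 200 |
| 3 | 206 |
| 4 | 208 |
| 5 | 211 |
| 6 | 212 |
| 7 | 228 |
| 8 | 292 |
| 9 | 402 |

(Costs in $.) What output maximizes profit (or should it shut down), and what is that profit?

Q = 7; profit = $171

Tabulate TR − TC: Q=0: -107; Q=1: -115; Q=2: -86; Q=3: -35; Q=4: 20; Q=5: 74; Q=6: 130; Q=7: 171; Q=8: 164; Q=9: 111.
Profit is maximized at Q = 7. AVC there is 121/7 = $17.29 ≤ P, so producing beats shutting down (which would give -$107).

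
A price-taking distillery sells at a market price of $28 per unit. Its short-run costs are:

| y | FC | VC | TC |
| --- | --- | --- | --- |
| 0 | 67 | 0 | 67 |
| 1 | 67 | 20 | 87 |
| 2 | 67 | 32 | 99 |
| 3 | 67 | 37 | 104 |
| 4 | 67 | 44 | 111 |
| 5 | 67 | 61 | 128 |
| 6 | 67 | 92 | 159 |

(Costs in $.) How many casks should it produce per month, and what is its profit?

Compute π = P·y − TC at each output: y=0: -67; y=1: -59; y=2: -43; y=3: -20; y=4: 1; y=5: 12; y=6: 9.
Profit is maximized at y = 5. AVC there is 61/5 = $12.20 ≤ P, so producing beats shutting down (which would give -$67).

y = 5; profit = $12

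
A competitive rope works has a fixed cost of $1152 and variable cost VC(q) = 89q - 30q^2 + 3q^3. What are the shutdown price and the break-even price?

AVC = 89 - 30q + 3q^2; minimized at q = 5, giving min AVC = $14. That is the shutdown price.
ATC = 1152/q + 89 - 30q + 3q^2. Setting dATC/dq = −1152/q^2 − 30 + 6q = 0 gives q = 8 (since 6·8^3 − 30·8^2 = 1152).
min ATC = 1152/8 + 89 − 30·8 + 3·8^2 = $185. That is the break-even price.
Between these two prices the firm operates at a loss; above $185 it earns a profit.

Shutdown price = $14; break-even price = $185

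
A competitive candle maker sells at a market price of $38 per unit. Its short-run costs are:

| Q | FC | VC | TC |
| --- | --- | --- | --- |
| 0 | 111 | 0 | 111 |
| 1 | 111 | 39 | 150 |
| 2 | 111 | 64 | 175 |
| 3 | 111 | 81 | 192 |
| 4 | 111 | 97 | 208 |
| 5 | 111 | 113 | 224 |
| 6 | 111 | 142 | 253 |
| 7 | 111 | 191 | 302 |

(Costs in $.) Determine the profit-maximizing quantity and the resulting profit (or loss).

Tabulate TR − TC: Q=0: -111; Q=1: -112; Q=2: -99; Q=3: -78; Q=4: -56; Q=5: -34; Q=6: -25; Q=7: -36.
Profit is maximized at Q = 6. AVC there is 142/6 = $23.67 ≤ P, so producing beats shutting down (which would give -$111).

Q = 6; profit = -$25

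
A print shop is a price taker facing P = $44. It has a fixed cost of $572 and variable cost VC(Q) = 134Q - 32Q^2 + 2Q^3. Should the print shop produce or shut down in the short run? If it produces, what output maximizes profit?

Strip out fixed cost: VC = 134Q - 32Q^2 + 2Q^3. Then AVC = 134 - 32Q + 2Q^2 and MC = 134 - 64Q + 6Q^2.
The AVC parabola has its vertex at Q = 32/4 = 8, where AVC = 134 - 32·8 + 2·8^2 = $6.
Because $44 ≥ $6, revenue can cover variable cost; the firm operates.
P = MC gives 90 - 64Q + 6Q^2 = 0, with roots 5/3 and 9. Take the larger (rising MC): Q* = 9.
Check: AVC at Q = 9 is $8 ≤ P, so revenue covers variable cost.
Profit = P·Q − TC = 44·9 − 644 = -$248, a loss, but smaller than the $572 fixed cost the firm would lose by shutting down.

Produce at Q = 9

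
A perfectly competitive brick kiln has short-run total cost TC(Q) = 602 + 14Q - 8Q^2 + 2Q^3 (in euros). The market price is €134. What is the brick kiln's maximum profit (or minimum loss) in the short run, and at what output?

AVC = 14 - 8Q + 2Q^2 has its minimum €6 at Q = 2; price €134 clears that bar, so the firm operates.
With MC = 14 - 16Q + 6Q^2, P = MC on the upward-sloping part at Q* = 6.
TR = 134·6 = 804. TC = 602 + 228 = 830. Profit = 804 − 830 = -€26.
Shutting down would mean losing the fixed cost of €602, so operating at a loss of €26 is better by €576.

Profit = -€26 at Q = 6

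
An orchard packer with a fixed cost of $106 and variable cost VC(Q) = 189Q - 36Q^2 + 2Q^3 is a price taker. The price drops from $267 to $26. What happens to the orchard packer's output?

Output falls from 13 to 0 (the firm shuts down)

MC = 189 - 72Q + 6Q^2; the shutdown threshold is min AVC = $27 (at Q = 9).
With P = $267 above the shutdown price, P = MC gives Q = 13.
At P = $26 < min AVC = $27, price no longer covers variable cost at any output, so the firm shuts down: Q = 0.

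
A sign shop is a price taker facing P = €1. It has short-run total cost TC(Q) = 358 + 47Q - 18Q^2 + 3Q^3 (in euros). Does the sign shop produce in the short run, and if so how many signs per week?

Variable cost is VC = 47Q - 18Q^2 + 3Q^3, so AVC = VC/Q = 47 - 18Q + 3Q^2 and MC = dTC/dQ = 47 - 36Q + 9Q^2.
The AVC parabola has its vertex at Q = 18/6 = 3, where AVC = 47 - 18·3 + 3·3^2 = €20.
Since P = €1 < min AVC = €20, price fails to cover variable cost at any output.
Best response: produce nothing and absorb the €358 fixed cost.

Shut down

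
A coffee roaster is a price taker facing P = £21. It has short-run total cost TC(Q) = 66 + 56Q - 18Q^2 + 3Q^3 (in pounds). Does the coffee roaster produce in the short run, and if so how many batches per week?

Shut down

Strip out fixed cost: VC = 56Q - 18Q^2 + 3Q^3. Then AVC = 56 - 18Q + 3Q^2 and MC = 56 - 36Q + 9Q^2.
AVC is minimized where dAVC/dQ = -18 + 6Q = 0, at Q = 3; min AVC = 56 - 18·3 + 3·3^2 = £29.
With P < min AVC (£21 < £29), every unit sold adds to the loss.
Shutting down limits the loss to fixed cost, £66.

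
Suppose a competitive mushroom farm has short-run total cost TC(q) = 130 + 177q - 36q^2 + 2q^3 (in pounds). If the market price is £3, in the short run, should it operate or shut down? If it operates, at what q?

Shut down

Variable cost is VC = 177q - 36q^2 + 2q^3, so AVC = VC/q = 177 - 36q + 2q^2 and MC = dTC/dq = 177 - 72q + 6q^2.
AVC is minimized where dAVC/dq = -36 + 4q = 0, at q = 9; min AVC = 177 - 36·9 + 2·9^2 = £15.
Since P = £3 < min AVC = £15, price fails to cover variable cost at any output.
The firm minimizes its loss by shutting down and losing only its fixed cost of £130.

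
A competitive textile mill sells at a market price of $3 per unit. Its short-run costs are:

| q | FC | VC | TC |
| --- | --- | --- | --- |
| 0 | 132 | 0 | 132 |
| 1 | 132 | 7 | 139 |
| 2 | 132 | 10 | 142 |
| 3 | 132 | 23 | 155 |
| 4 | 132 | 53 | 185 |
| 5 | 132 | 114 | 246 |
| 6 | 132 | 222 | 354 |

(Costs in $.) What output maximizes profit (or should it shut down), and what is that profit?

Compute π = P·q − TC at each output: q=0: -132; q=1: -136; q=2: -136; q=3: -146; q=4: -173; q=5: -231; q=6: -336.
Profit is highest at q = 0. Equivalently, the lowest AVC in the table is 10/2 ≈ $5 at q = 2, and P = $3 falls below it — price never covers variable cost, so the firm shuts down and loses only its fixed cost.

q = 0 (shut down); profit = -$132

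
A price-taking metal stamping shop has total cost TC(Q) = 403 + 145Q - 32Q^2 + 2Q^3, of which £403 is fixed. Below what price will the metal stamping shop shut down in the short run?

The shutdown price is the minimum of AVC. VC = 145Q - 32Q^2 + 2Q^3, so AVC = 145 - 32Q + 2Q^2.
dAVC/dQ = -32 + 4Q = 0 gives Q = 8. min AVC = 145 - 32·8 + 2·8^2 = 17.
For P < £17 the firm produces nothing.

£17 per unit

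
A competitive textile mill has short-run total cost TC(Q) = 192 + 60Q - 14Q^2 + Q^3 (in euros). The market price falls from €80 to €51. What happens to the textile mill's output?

Output falls from 10 to 9

AVC = 60 - 14Q + Q^2, minimized at Q = 7 where min AVC = €11. MC = 60 - 28Q + 3Q^2.
At P = €80 ≥ min AVC, set P = MC on the rising branch: Q = 10.
At P = €51 ≥ min AVC, set P = MC: Q = 9. The firm stays open but cuts output.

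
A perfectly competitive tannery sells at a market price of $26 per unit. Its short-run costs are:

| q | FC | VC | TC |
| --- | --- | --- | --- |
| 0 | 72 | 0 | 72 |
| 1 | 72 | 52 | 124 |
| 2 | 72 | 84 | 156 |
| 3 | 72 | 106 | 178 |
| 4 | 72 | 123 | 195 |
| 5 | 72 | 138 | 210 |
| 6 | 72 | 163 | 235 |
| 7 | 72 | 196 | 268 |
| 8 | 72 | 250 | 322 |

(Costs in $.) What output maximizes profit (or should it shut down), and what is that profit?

q = 0 (shut down); profit = -$72

Tabulate TR − TC: q=0: -72; q=1: -98; q=2: -104; q=3: -100; q=4: -91; q=5: -80; q=6: -79; q=7: -86; q=8: -114.
Profit is highest at q = 0. Equivalently, the lowest AVC in the table is 163/6 ≈ $27.17 at q = 6, and P = $26 falls below it — price never covers variable cost, so the firm shuts down and loses only its fixed cost.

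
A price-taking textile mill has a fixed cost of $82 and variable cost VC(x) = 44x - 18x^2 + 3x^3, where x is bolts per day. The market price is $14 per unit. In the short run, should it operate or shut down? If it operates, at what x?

Shut down

Variable cost is VC = 44x - 18x^2 + 3x^3, so AVC = VC/x = 44 - 18x + 3x^2 and MC = dTC/dx = 44 - 36x + 9x^2.
The AVC parabola has its vertex at x = 18/6 = 3, where AVC = 44 - 18·3 + 3·3^2 = $17.
With P < min AVC ($14 < $17), every unit sold adds to the loss.
Best response: produce nothing and absorb the $82 fixed cost.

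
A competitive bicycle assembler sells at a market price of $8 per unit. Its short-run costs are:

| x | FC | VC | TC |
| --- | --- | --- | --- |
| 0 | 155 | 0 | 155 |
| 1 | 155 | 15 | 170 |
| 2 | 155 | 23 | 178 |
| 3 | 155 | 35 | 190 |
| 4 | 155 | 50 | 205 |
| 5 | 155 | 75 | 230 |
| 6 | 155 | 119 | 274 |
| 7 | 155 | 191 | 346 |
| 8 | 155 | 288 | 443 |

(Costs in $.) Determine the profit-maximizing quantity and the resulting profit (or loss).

Tabulate TR − TC: x=0: -155; x=1: -162; x=2: -162; x=3: -166; x=4: -173; x=5: -190; x=6: -226; x=7: -290; x=8: -379.
Profit is highest at x = 0. Equivalently, the lowest AVC in the table is 23/2 ≈ $11.50 at x = 2, and P = $8 falls below it — price never covers variable cost, so the firm shuts down and loses only its fixed cost.

x = 0 (shut down); profit = -$155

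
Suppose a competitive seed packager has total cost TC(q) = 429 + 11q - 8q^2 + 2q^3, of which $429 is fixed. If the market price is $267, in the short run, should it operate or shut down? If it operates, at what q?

Strip out fixed cost: VC = 11q - 8q^2 + 2q^3. Then AVC = 11 - 8q + 2q^2 and MC = 11 - 16q + 6q^2.
The AVC parabola has its vertex at q = 8/4 = 2, where AVC = 11 - 8·2 + 2·2^2 = $3.
P = $267 exceeds min AVC = $3, so the firm stays open.
Set P = MC: 267 = 11 - 16q + 6q^2 → -256 - 16q + 6q^2 = 0. The roots are q = -16/3 and q = 8; the profit-maximizing output is on the rising part of MC, so q* = 8.
Check: AVC at q = 8 is $75 ≤ P, so revenue covers variable cost.
Profit = P·q − TC = 267·8 − 1029 = $1107.

Produce at q = 8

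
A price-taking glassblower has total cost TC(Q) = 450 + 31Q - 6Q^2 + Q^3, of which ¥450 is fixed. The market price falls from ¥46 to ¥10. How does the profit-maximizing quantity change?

AVC = 31 - 6Q + Q^2, minimized at Q = 3 where min AVC = ¥22. MC = 31 - 12Q + 3Q^2.
At P = ¥46 ≥ min AVC, set P = MC on the rising branch: Q = 5.
At P = ¥10 < min AVC = ¥22, price no longer covers variable cost at any output, so the firm shuts down: Q = 0.

Output falls from 5 to 0 (the firm shuts down)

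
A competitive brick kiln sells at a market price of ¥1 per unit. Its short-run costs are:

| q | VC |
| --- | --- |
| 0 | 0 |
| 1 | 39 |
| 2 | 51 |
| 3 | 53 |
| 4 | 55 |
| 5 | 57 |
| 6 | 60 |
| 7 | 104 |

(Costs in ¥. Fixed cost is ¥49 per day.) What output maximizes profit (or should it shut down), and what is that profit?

q = 0 (shut down); profit = -¥49

Compute π = P·q − TC at each output: q=0: -49; q=1: -87; q=2: -98; q=3: -99; q=4: -100; q=5: -101; q=6: -103; q=7: -146.
Profit is highest at q = 0. Equivalently, the lowest AVC in the table is 60/6 ≈ ¥10 at q = 6, and P = ¥1 falls below it — price never covers variable cost, so the firm shuts down and loses only its fixed cost.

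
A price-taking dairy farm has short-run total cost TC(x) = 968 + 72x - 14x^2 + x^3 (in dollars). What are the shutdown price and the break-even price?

Shutdown price = $23; break-even price = $127

AVC = 72 - 14x + x^2; minimized at x = 7, giving min AVC = $23. That is the shutdown price.
ATC = 968/x + 72 - 14x + x^2. Setting dATC/dx = −968/x^2 − 14 + 2x = 0 gives x = 11 (since 2·11^3 − 14·11^2 = 968).
min ATC = 968/11 + 72 − 14·11 + 11^2 = $127. That is the break-even price.
Between these two prices the firm operates at a loss; above $127 it earns a profit.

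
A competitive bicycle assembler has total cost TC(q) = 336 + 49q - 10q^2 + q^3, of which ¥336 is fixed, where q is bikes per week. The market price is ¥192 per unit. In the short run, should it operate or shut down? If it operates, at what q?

From TC, MC = TC'(q) = 49 - 20q + 3q^2 and AVC = VC/q = 49 - 10q + q^2.
AVC is minimized where dAVC/dq = -10 + 2q = 0, at q = 5; min AVC = 49 - 10·5 + 5^2 = ¥24.
Because ¥192 ≥ ¥24, revenue can cover variable cost; the firm operates.
P = MC gives -143 - 20q + 3q^2 = 0, with roots -13/3 and 11. Take the larger (rising MC): q* = 11.
Check: AVC at q = 11 is ¥60 ≤ P, so revenue covers variable cost.
Profit = P·q − TC = 192·11 − 996 = ¥1116.

Produce at q = 11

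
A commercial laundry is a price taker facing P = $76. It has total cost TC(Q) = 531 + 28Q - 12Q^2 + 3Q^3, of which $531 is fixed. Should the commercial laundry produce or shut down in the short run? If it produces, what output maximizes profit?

Produce at Q = 4

Strip out fixed cost: VC = 28Q - 12Q^2 + 3Q^3. Then AVC = 28 - 12Q + 3Q^2 and MC = 28 - 24Q + 9Q^2.
The AVC parabola has its vertex at Q = 12/6 = 2, where AVC = 28 - 12·2 + 3·2^2 = $16.
Since P = $76 ≥ min AVC = $16, price covers variable cost and the firm should produce.
Set P = MC: 76 = 28 - 24Q + 9Q^2 → -48 - 24Q + 9Q^2 = 0. The roots are Q = -4/3 and Q = 4; the profit-maximizing output is on the rising part of MC, so Q* = 4.
Check: AVC at Q = 4 is $28 ≤ P, so revenue covers variable cost.
Profit = P·Q − TC = 76·4 − 643 = -$339, a loss, but smaller than the $531 fixed cost the firm would lose by shutting down.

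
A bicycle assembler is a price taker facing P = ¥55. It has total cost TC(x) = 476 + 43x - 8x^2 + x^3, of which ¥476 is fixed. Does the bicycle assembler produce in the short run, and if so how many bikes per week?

Produce at x = 6

Strip out fixed cost: VC = 43x - 8x^2 + x^3. Then AVC = 43 - 8x + x^2 and MC = 43 - 16x + 3x^2.
AVC hits its minimum where MC = AVC, at x = 4, giving min AVC = 43 - 8·4 + 4^2 = ¥27.
Because ¥55 ≥ ¥27, revenue can cover variable cost; the firm operates.
Set P = MC: 55 = 43 - 16x + 3x^2 → -12 - 16x + 3x^2 = 0. The roots are x = -2/3 and x = 6; the profit-maximizing output is on the rising part of MC, so x* = 6.
Check: AVC at x = 6 is ¥31 ≤ P, so revenue covers variable cost.
Profit = P·x − TC = 55·6 − 662 = -¥332, a loss, but smaller than the ¥476 fixed cost the firm would lose by shutting down.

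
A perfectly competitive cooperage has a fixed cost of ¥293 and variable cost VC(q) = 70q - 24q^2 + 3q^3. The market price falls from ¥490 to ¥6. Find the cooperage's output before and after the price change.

MC = 70 - 48q + 9q^2; the shutdown threshold is min AVC = ¥22 (at q = 4).
With P = ¥490 above the shutdown price, P = MC gives q = 10.
At P = ¥6 < min AVC = ¥22, price no longer covers variable cost at any output, so the firm shuts down: q = 0.

Output falls from 10 to 0 (the firm shuts down)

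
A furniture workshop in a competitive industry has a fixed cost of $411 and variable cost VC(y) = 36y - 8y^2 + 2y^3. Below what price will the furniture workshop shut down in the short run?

$28 per unit

The firm shuts down when price falls below the minimum of average variable cost. AVC = VC/y = 36 - 8y + 2y^2.
dAVC/dy = -8 + 4y = 0 gives y = 2. min AVC = 36 - 8·2 + 2·2^2 = 28.
The firm shuts down for any P below $28.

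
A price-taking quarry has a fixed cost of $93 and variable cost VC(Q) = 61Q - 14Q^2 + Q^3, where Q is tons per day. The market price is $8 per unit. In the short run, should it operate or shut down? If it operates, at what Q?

From TC, MC = TC'(Q) = 61 - 28Q + 3Q^2 and AVC = VC/Q = 61 - 14Q + Q^2.
AVC is minimized where dAVC/dQ = -14 + 2Q = 0, at Q = 7; min AVC = 61 - 14·7 + 7^2 = $12.
Since P = $8 < min AVC = $12, price fails to cover variable cost at any output.
Shutting down limits the loss to fixed cost, $93.

Shut down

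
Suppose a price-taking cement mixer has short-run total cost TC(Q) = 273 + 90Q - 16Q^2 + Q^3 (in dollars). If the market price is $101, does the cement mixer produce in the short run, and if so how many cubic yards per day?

Produce at Q = 11

Strip out fixed cost: VC = 90Q - 16Q^2 + Q^3. Then AVC = 90 - 16Q + Q^2 and MC = 90 - 32Q + 3Q^2.
The AVC parabola has its vertex at Q = 16/2 = 8, where AVC = 90 - 16·8 + 8^2 = $26.
Since P = $101 ≥ min AVC = $26, price covers variable cost and the firm should produce.
P = MC gives -11 - 32Q + 3Q^2 = 0, with roots -1/3 and 11. Take the larger (rising MC): Q* = 11.
Check: AVC at Q = 11 is $35 ≤ P, so revenue covers variable cost.
Profit = P·Q − TC = 101·11 − 658 = $453.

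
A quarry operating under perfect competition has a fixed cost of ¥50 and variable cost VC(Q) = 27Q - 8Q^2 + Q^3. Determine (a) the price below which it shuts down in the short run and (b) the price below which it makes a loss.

AVC = 27 - 8Q + Q^2; minimized at Q = 4, giving min AVC = ¥11. That is the shutdown price.
ATC = 50/Q + 27 - 8Q + Q^2. Setting dATC/dQ = −50/Q^2 − 8 + 2Q = 0 gives Q = 5 (since 2·5^3 − 8·5^2 = 50).
min ATC = 50/5 + 27 − 8·5 + 5^2 = ¥22. That is the break-even price.
For ¥11 ≤ P < ¥22 the firm produces at a loss; below ¥11 it shuts down.

Shutdown price = ¥11; break-even price = ¥22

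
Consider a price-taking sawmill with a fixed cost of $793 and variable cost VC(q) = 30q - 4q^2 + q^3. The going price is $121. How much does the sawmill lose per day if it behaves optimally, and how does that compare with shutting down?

AVC = 30 - 4q + q^2 has its minimum $26 at q = 2; price $121 clears that bar, so the firm operates.
MC = 30 - 8q + 3q^2. Setting P = MC and taking the root on the rising branch gives q* = 7.
TR = 121·7 = 847. TC = 793 + 357 = 1150. Profit = 847 − 1150 = -$303.
That loss of $303 beats the $793 the firm would lose by shutting down; producing recovers $490 of fixed cost.

Profit = -$303 at q = 7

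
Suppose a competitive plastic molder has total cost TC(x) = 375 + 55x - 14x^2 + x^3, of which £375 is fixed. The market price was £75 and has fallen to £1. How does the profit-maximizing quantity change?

MC = 55 - 28x + 3x^2; the shutdown threshold is min AVC = £6 (at x = 7).
With P = £75 above the shutdown price, P = MC gives x = 10.
At P = £1 < min AVC = £6, price no longer covers variable cost at any output, so the firm shuts down: x = 0.

Output falls from 10 to 0 (the firm shuts down)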